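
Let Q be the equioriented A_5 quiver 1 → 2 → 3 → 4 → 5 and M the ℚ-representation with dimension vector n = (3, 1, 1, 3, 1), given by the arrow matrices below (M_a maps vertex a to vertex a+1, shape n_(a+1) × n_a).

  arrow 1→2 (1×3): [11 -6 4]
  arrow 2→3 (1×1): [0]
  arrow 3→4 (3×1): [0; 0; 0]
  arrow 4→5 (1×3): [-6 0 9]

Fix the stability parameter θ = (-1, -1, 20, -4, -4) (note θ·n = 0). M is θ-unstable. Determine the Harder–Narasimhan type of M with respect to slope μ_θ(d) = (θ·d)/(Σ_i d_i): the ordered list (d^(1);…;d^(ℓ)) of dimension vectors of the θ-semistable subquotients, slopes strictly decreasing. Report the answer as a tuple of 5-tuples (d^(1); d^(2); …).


Barcode: M ≅ I[1,1]^2, I[1,2], I[3,3], I[4,4]^2, I[4,5]. HN layers by μ_θ (3 steps, strictly decreasing):
  μ^(1)=20; μ^(2)=-1; μ^(3)=-4

((0, 0, 1, 0, 0); (3, 1, 0, 0, 0); (0, 0, 0, 3, 1))


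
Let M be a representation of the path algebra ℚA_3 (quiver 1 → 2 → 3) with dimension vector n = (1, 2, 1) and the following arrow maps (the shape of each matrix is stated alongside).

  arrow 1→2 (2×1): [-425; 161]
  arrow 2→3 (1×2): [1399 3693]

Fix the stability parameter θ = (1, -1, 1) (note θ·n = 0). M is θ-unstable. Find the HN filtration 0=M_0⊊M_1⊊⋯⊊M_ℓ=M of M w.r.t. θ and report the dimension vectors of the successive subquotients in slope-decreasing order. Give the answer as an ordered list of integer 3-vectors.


Via rank(M_{q-1}∘⋯∘M_p): M ≅ I[1,3], I[2,2].
μ_θ-semistable layers: μ^(1)=1; μ^(2)=0; μ^(3)=-1

((0, 0, 1); (1, 1, 0); (0, 1, 0))


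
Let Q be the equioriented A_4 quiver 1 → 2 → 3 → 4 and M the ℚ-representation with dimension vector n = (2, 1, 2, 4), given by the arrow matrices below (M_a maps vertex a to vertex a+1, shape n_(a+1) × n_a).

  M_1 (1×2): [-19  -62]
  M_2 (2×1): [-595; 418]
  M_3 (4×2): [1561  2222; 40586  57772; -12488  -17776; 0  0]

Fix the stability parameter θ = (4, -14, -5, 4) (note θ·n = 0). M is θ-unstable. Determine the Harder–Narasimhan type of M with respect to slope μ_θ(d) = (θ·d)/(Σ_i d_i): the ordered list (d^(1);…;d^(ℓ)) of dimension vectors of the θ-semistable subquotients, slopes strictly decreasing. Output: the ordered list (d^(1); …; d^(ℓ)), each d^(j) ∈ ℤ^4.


Interval decomposition of M: I[1,1], I[1,4], I[3,3], I[4,4]^3.
HN type (ℓ=2): μ^(1)=4; μ^(2)=-5

((1, 0, 0, 4); (1, 1, 2, 0))


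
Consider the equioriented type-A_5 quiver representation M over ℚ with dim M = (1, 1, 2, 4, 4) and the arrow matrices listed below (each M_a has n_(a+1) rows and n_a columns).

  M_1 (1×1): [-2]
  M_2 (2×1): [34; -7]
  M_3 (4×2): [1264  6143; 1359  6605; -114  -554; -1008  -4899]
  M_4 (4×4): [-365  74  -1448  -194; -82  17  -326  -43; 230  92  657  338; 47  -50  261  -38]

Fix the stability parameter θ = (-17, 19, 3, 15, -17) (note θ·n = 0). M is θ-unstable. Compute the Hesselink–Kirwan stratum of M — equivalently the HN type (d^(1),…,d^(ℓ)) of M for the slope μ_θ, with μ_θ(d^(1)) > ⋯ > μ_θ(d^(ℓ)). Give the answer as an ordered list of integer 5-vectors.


Via rank(M_{q-1}∘⋯∘M_p): M ≅ I[1,5], I[3,5], I[4,5]^2.
μ_θ-semistable layers: μ^(1)=5; μ^(2)=1/3; μ^(3)=-1; μ^(4)=-17

((0, 1, 1, 1, 1); (0, 0, 1, 1, 1); (0, 0, 0, 2, 2); (1, 0, 0, 0, 0))


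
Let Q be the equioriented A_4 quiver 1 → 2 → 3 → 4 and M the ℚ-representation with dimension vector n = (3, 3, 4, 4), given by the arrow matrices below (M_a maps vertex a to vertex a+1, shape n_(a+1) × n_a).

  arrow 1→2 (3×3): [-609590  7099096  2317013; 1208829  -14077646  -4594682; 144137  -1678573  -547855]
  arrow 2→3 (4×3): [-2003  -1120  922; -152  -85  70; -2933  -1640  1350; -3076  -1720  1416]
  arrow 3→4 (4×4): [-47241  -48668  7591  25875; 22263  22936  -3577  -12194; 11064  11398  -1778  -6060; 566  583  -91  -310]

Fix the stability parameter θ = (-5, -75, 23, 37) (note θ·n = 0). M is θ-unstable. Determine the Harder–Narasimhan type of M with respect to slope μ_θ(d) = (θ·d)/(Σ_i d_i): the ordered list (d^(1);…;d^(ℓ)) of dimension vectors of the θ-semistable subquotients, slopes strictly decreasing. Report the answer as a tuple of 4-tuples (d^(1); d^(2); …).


Interval decomposition of M: I[1,2], I[1,3], I[1,4], I[3,4]^2, I[4,4].
HN type (ℓ=3): μ^(1)=37; μ^(2)=23; μ^(3)=-40

((0, 0, 0, 4); (0, 0, 4, 0); (3, 3, 0, 0))


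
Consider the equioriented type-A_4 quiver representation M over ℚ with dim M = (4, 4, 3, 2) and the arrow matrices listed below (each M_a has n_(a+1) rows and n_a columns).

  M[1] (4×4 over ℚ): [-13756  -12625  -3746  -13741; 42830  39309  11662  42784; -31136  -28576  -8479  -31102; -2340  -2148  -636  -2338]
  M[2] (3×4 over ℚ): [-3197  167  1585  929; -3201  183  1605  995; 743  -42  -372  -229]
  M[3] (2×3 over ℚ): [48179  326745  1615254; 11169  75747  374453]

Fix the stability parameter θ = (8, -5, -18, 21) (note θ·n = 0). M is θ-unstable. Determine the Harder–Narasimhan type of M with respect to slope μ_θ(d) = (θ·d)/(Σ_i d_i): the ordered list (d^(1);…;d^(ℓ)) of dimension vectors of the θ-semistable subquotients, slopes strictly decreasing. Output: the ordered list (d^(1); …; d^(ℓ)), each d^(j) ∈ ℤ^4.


Via rank(M_{q-1}∘⋯∘M_p): M ≅ I[1,1], I[1,2], I[1,4]^2, I[2,3].
μ_θ-semistable layers: μ^(1)=21; μ^(2)=8; μ^(3)=3/2; μ^(4)=-5; μ^(5)=-23/2

((0, 0, 0, 2); (1, 0, 0, 0); (1, 1, 0, 0); (2, 2, 2, 0); (0, 1, 1, 0))


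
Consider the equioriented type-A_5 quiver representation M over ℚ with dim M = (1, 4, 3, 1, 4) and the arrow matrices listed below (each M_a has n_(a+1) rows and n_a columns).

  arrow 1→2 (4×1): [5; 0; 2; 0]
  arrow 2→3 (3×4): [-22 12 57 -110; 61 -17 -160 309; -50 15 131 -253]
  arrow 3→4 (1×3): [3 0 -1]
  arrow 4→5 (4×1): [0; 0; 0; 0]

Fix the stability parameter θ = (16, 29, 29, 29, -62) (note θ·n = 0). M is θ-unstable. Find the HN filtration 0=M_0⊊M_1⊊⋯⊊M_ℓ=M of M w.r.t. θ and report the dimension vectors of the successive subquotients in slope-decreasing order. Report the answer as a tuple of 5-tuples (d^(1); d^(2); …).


Interval decomposition of M: I[1,3], I[2,2], I[2,3], I[2,4], I[5,5]^4.
HN type (ℓ=3): μ^(1)=29; μ^(2)=16; μ^(3)=-62

((0, 4, 3, 1, 0); (1, 0, 0, 0, 0); (0, 0, 0, 0, 4))


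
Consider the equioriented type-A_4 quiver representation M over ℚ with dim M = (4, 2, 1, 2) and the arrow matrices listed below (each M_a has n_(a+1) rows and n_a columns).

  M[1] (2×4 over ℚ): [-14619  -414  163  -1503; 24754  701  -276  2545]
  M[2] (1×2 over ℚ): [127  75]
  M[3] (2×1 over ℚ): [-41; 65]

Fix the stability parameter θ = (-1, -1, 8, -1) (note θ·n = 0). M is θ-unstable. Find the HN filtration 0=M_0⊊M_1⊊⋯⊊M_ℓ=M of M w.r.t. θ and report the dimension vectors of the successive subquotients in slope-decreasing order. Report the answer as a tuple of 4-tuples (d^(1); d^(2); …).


Barcode: M ≅ I[1,1]^2, I[1,2], I[1,4], I[4,4]. HN layers by μ_θ (2 steps, strictly decreasing):
  μ^(1)=7/2; μ^(2)=-1

((0, 0, 1, 1); (4, 2, 0, 1))


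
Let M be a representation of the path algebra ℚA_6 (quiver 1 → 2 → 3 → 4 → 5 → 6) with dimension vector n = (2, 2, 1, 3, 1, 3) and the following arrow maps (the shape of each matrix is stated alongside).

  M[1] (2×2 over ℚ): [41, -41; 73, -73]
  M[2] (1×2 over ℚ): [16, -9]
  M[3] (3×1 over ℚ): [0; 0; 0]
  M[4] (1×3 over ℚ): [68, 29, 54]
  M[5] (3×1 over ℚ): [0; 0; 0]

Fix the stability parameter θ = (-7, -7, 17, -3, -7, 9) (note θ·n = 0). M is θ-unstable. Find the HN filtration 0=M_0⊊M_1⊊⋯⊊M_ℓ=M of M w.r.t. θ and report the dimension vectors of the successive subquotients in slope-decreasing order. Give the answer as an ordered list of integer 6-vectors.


Interval decomposition of M: I[1,1], I[1,3], I[2,2], I[4,4]^2, I[4,5], I[6,6]^3.
HN type (ℓ=5): μ^(1)=17; μ^(2)=9; μ^(3)=-3; μ^(4)=-5; μ^(5)=-7

((0, 0, 1, 0, 0, 0); (0, 0, 0, 0, 0, 3); (0, 0, 0, 2, 0, 0); (0, 0, 0, 1, 1, 0); (2, 2, 0, 0, 0, 0))


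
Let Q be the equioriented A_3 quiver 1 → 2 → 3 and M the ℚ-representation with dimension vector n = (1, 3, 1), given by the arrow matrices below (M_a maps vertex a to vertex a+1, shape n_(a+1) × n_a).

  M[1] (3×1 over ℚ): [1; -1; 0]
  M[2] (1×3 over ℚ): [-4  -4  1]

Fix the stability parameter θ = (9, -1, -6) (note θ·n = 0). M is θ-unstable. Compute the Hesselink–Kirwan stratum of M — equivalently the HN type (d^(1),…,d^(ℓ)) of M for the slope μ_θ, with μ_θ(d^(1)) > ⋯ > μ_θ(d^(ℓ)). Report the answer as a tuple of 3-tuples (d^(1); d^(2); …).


Interval decomposition of M: I[1,2], I[2,2], I[2,3].
HN type (ℓ=3): μ^(1)=4; μ^(2)=-1; μ^(3)=-7/2

((1, 1, 0); (0, 1, 0); (0, 1, 1))


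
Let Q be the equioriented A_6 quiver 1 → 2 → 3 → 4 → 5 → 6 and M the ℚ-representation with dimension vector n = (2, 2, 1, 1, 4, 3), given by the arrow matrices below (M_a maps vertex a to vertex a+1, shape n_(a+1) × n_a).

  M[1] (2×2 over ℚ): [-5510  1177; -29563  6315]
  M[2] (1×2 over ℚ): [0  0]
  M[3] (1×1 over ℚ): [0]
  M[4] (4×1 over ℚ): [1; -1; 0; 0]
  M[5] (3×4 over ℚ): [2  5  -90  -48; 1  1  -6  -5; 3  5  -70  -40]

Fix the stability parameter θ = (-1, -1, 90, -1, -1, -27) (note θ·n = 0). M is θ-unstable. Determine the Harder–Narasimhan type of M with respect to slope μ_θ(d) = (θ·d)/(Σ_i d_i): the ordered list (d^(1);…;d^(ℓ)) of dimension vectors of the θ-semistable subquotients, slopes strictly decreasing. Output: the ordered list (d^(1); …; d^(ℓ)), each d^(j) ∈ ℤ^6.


Via rank(M_{q-1}∘⋯∘M_p): M ≅ I[1,2]^2, I[3,3], I[4,6], I[5,5], I[5,6]^2.
μ_θ-semistable layers: μ^(1)=90; μ^(2)=-1; μ^(3)=-29/3; μ^(4)=-14

((0, 0, 1, 0, 0, 0); (2, 2, 0, 0, 1, 0); (0, 0, 0, 1, 1, 1); (0, 0, 0, 0, 2, 2))


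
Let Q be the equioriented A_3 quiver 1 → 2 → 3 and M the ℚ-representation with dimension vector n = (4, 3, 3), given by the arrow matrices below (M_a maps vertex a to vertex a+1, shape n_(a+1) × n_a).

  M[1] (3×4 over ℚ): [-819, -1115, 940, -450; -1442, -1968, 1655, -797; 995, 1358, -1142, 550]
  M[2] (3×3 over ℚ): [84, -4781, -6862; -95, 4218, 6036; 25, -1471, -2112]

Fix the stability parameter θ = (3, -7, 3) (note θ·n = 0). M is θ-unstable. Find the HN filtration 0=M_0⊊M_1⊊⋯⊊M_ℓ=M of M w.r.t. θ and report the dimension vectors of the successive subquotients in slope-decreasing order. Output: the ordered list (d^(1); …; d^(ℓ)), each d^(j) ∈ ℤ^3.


Interval decomposition of M: I[1,1], I[1,3]^3.
HN type (ℓ=2): μ^(1)=3; μ^(2)=-2

((1, 0, 3); (3, 3, 0))


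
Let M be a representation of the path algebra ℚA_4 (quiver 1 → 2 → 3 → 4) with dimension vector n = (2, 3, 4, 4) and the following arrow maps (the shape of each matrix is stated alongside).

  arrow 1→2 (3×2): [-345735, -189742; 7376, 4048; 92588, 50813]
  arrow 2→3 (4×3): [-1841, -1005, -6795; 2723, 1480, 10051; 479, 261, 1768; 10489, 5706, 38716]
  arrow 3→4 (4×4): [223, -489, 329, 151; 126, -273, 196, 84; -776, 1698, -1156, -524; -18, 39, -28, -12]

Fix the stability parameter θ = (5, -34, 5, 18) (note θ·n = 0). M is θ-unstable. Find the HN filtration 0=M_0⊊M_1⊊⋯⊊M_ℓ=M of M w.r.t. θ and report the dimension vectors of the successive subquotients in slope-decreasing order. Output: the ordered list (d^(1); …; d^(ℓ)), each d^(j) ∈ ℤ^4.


Interval decomposition of M: I[1,3], I[1,4], I[2,3], I[3,4], I[4,4]^2.
HN type (ℓ=4): μ^(1)=18; μ^(2)=5; μ^(3)=-29/2; μ^(4)=-34

((0, 0, 0, 4); (0, 0, 4, 0); (2, 2, 0, 0); (0, 1, 0, 0))


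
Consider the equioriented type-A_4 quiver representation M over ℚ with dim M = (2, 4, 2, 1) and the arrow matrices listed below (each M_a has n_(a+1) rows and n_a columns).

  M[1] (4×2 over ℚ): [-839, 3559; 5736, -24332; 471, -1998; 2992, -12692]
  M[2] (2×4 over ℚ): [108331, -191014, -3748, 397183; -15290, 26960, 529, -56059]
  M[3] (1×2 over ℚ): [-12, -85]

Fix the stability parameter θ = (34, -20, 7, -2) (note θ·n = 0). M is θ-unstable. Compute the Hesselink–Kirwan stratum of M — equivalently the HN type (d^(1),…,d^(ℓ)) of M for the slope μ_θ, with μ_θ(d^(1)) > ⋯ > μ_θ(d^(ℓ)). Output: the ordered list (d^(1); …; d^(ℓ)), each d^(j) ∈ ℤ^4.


Via rank(M_{q-1}∘⋯∘M_p): M ≅ I[1,3], I[1,4], I[2,2]^2.
μ_θ-semistable layers: μ^(1)=7; μ^(2)=19/4; μ^(3)=-20

((1, 1, 1, 0); (1, 1, 1, 1); (0, 2, 0, 0))


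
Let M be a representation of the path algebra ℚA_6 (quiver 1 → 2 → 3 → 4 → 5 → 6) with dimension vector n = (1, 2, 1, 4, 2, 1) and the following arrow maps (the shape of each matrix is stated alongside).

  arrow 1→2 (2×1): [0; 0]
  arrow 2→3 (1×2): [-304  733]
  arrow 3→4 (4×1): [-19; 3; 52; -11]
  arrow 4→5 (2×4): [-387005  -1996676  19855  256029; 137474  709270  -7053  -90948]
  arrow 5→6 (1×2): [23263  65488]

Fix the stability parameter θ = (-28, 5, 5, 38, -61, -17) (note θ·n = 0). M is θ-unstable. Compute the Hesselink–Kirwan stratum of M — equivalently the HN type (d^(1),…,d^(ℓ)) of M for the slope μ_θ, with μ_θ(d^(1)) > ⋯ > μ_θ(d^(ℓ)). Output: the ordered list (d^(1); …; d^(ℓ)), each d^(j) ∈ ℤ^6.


Via rank(M_{q-1}∘⋯∘M_p): M ≅ I[1,1], I[2,2], I[2,6], I[4,4]^2, I[4,5].
μ_θ-semistable layers: μ^(1)=38; μ^(2)=5; μ^(3)=-6; μ^(4)=-23/2; μ^(5)=-28

((0, 0, 0, 2, 0, 0); (0, 1, 0, 0, 0, 0); (0, 1, 1, 1, 1, 1); (0, 0, 0, 1, 1, 0); (1, 0, 0, 0, 0, 0))


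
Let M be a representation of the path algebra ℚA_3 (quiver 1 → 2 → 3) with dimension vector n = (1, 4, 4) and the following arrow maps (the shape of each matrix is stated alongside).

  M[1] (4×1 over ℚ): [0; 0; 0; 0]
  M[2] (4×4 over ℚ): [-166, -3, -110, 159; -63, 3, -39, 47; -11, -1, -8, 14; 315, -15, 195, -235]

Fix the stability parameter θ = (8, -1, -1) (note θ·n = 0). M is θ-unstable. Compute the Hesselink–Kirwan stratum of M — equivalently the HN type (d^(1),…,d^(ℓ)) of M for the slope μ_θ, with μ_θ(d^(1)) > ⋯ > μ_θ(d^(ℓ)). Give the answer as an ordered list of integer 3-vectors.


Interval decomposition of M: I[1,1], I[2,2], I[2,3]^3, I[3,3].
HN type (ℓ=2): μ^(1)=8; μ^(2)=-1

((1, 0, 0); (0, 4, 4))


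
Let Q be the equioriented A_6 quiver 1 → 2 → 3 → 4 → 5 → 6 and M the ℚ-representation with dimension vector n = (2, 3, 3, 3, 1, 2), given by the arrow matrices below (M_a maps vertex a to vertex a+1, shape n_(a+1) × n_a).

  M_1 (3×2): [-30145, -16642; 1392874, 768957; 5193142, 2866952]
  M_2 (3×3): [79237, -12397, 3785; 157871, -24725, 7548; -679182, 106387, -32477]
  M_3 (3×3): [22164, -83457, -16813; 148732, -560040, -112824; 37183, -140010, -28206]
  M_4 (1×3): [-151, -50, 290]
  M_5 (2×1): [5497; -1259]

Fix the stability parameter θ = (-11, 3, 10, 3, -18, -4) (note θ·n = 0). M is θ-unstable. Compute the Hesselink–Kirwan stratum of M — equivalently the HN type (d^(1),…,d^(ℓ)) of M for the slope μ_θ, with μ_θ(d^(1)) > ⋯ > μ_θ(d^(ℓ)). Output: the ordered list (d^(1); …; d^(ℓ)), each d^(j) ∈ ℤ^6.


Via rank(M_{q-1}∘⋯∘M_p): M ≅ I[1,4], I[1,6], I[2,3], I[4,4], I[6,6].
μ_θ-semistable layers: μ^(1)=10; μ^(2)=13/2; μ^(3)=3; μ^(4)=-6/5; μ^(5)=-4; μ^(6)=-11

((0, 0, 1, 0, 0, 0); (0, 0, 1, 1, 0, 0); (0, 2, 0, 1, 0, 0); (0, 1, 1, 1, 1, 1); (0, 0, 0, 0, 0, 1); (2, 0, 0, 0, 0, 0))


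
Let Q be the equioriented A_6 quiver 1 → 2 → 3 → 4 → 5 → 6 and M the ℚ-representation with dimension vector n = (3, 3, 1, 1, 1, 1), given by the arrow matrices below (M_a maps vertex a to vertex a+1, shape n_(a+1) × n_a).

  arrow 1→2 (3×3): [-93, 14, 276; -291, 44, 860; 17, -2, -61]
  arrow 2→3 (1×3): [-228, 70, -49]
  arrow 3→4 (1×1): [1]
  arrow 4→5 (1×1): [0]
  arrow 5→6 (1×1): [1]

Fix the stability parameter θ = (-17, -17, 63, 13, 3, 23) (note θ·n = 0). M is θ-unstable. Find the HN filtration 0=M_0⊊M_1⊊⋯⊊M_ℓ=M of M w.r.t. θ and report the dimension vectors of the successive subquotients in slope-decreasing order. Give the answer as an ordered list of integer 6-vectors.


Barcode: M ≅ I[1,2]^2, I[1,4], I[5,6]. HN layers by μ_θ (4 steps, strictly decreasing):
  μ^(1)=38; μ^(2)=23; μ^(3)=3; μ^(4)=-17

((0, 0, 1, 1, 0, 0); (0, 0, 0, 0, 0, 1); (0, 0, 0, 0, 1, 0); (3, 3, 0, 0, 0, 0))


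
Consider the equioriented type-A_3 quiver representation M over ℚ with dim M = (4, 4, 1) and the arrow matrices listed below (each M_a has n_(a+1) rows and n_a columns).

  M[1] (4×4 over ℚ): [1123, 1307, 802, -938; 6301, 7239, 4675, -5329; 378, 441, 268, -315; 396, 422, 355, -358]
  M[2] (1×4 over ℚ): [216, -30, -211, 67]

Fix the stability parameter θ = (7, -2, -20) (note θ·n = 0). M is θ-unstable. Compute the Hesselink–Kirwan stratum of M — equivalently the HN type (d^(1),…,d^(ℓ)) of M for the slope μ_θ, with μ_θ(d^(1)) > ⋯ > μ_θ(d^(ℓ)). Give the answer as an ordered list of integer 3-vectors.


Interval decomposition of M: I[1,2]^3, I[1,3].
HN type (ℓ=2): μ^(1)=5/2; μ^(2)=-5

((3, 3, 0); (1, 1, 1))


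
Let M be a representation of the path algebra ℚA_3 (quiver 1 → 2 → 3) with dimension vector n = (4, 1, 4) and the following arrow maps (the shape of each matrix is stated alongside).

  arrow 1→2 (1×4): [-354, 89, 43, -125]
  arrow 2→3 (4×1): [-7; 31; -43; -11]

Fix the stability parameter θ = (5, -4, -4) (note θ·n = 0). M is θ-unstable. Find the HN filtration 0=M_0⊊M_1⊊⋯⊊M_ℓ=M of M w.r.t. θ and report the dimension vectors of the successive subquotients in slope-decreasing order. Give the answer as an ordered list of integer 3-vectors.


Barcode: M ≅ I[1,1]^3, I[1,3], I[3,3]^3. HN layers by μ_θ (3 steps, strictly decreasing):
  μ^(1)=5; μ^(2)=-1; μ^(3)=-4

((3, 0, 0); (1, 1, 1); (0, 0, 3))


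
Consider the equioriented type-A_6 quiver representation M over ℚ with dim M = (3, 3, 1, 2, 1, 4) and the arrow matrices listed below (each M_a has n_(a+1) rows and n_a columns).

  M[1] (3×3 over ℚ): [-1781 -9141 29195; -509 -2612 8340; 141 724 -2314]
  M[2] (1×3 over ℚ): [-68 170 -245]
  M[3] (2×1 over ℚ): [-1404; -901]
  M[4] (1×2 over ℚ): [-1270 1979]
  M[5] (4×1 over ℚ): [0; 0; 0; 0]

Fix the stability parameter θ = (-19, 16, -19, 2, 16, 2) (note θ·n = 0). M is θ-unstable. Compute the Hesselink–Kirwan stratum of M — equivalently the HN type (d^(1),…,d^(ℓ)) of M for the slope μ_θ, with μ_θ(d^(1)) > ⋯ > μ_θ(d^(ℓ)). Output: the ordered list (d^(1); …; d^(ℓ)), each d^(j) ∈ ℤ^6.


Interval decomposition of M: I[1,2]^2, I[1,5], I[4,4], I[6,6]^4.
HN type (ℓ=4): μ^(1)=16; μ^(2)=2; μ^(3)=-3/2; μ^(4)=-19

((0, 2, 0, 0, 1, 0); (0, 0, 0, 2, 0, 4); (0, 1, 1, 0, 0, 0); (3, 0, 0, 0, 0, 0))


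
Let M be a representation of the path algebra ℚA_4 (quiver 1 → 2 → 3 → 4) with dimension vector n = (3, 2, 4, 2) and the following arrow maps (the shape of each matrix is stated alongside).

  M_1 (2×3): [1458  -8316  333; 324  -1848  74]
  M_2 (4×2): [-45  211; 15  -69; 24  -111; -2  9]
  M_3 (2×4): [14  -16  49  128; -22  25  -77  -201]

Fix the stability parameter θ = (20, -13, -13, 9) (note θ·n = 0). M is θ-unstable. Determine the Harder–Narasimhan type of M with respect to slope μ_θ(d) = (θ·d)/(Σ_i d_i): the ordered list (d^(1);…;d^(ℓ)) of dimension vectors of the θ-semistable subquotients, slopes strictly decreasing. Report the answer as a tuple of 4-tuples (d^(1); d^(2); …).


Barcode: M ≅ I[1,1]^2, I[1,4], I[2,4], I[3,3]^2. HN layers by μ_θ (4 steps, strictly decreasing):
  μ^(1)=20; μ^(2)=9; μ^(3)=-2; μ^(4)=-13

((2, 0, 0, 0); (0, 0, 0, 2); (1, 1, 1, 0); (0, 1, 3, 0))


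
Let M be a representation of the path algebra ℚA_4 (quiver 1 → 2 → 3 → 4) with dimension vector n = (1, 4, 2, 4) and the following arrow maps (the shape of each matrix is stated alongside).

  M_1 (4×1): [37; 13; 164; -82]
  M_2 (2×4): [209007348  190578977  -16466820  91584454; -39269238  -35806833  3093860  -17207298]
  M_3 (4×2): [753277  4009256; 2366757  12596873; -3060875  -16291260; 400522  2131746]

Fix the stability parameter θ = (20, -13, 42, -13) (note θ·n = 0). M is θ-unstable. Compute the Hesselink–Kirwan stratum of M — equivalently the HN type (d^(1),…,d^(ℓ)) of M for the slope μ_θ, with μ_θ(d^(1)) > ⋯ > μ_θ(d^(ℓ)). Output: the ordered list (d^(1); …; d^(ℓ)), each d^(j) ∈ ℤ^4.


Barcode: M ≅ I[1,4], I[2,2]^2, I[2,4], I[4,4]^2. HN layers by μ_θ (3 steps, strictly decreasing):
  μ^(1)=29/2; μ^(2)=7/2; μ^(3)=-13

((0, 0, 2, 2); (1, 1, 0, 0); (0, 3, 0, 2))


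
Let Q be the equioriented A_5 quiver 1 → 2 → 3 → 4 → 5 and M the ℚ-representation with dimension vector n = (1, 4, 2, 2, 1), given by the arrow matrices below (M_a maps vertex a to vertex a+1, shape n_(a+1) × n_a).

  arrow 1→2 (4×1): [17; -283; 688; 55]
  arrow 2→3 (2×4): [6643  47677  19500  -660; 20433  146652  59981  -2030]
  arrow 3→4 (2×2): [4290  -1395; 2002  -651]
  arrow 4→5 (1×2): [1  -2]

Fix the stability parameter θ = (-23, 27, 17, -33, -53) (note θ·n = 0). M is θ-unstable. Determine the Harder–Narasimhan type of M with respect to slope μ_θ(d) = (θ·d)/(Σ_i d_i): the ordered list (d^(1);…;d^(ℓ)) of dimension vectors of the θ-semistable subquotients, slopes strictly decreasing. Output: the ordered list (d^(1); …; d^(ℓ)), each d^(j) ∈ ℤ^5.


Via rank(M_{q-1}∘⋯∘M_p): M ≅ I[1,5], I[2,2]^2, I[2,3], I[4,4].
μ_θ-semistable layers: μ^(1)=27; μ^(2)=22; μ^(3)=-21/2; μ^(4)=-23; μ^(5)=-33

((0, 2, 0, 0, 0); (0, 1, 1, 0, 0); (0, 1, 1, 1, 1); (1, 0, 0, 0, 0); (0, 0, 0, 1, 0))


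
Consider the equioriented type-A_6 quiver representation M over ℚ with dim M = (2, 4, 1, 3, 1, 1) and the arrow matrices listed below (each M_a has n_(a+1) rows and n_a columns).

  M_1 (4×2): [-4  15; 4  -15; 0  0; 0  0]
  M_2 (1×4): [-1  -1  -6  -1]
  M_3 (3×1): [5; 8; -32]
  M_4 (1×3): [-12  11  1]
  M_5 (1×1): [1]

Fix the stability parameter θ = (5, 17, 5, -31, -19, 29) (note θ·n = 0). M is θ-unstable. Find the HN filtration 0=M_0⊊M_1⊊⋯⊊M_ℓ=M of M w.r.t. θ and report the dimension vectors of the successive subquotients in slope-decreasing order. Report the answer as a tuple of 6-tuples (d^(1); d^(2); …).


Interval decomposition of M: I[1,1], I[1,2], I[2,2]^2, I[2,6], I[4,4]^2.
HN type (ℓ=5): μ^(1)=29; μ^(2)=17; μ^(3)=5; μ^(4)=-7; μ^(5)=-31

((0, 0, 0, 0, 0, 1); (0, 3, 0, 0, 0, 0); (2, 0, 0, 0, 0, 0); (0, 1, 1, 1, 1, 0); (0, 0, 0, 2, 0, 0))


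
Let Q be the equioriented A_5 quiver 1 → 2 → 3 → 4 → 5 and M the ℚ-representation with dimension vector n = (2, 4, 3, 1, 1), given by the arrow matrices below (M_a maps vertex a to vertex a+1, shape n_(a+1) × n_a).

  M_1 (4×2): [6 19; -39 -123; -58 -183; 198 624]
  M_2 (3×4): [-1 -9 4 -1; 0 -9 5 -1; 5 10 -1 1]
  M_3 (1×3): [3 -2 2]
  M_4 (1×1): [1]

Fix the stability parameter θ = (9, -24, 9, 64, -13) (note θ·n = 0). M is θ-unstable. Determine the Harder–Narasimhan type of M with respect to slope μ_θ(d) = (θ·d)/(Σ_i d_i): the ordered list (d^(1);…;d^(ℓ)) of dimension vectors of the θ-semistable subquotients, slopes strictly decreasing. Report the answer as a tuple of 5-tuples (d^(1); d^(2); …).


Via rank(M_{q-1}∘⋯∘M_p): M ≅ I[1,3], I[1,5], I[2,2], I[2,3].
μ_θ-semistable layers: μ^(1)=51/2; μ^(2)=9; μ^(3)=-15/2; μ^(4)=-24

((0, 0, 0, 1, 1); (0, 0, 3, 0, 0); (2, 2, 0, 0, 0); (0, 2, 0, 0, 0))


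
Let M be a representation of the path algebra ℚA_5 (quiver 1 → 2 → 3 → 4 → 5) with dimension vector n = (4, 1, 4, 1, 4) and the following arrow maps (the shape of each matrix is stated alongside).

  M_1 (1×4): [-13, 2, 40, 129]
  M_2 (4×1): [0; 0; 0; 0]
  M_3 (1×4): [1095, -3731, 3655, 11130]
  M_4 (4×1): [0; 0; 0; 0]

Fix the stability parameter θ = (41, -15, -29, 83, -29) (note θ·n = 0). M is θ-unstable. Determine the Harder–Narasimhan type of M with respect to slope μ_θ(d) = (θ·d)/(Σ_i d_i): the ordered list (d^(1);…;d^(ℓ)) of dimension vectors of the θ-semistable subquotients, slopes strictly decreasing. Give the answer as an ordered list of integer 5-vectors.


Via rank(M_{q-1}∘⋯∘M_p): M ≅ I[1,1]^3, I[1,2], I[3,3]^3, I[3,4], I[5,5]^4.
μ_θ-semistable layers: μ^(1)=83; μ^(2)=41; μ^(3)=13; μ^(4)=-29

((0, 0, 0, 1, 0); (3, 0, 0, 0, 0); (1, 1, 0, 0, 0); (0, 0, 4, 0, 4))


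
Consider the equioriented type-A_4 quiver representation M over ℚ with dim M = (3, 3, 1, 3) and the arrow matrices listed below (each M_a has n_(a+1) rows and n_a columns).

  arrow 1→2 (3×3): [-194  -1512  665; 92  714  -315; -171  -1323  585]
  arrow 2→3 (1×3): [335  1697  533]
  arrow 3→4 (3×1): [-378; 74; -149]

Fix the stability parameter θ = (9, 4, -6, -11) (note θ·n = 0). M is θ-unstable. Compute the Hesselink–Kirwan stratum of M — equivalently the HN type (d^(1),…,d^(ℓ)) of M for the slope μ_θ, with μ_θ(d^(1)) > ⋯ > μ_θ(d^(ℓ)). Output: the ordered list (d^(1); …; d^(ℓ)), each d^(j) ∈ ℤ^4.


Interval decomposition of M: I[1,1], I[1,2], I[1,4], I[2,2], I[4,4]^2.
HN type (ℓ=5): μ^(1)=9; μ^(2)=13/2; μ^(3)=4; μ^(4)=-1; μ^(5)=-11

((1, 0, 0, 0); (1, 1, 0, 0); (0, 1, 0, 0); (1, 1, 1, 1); (0, 0, 0, 2))


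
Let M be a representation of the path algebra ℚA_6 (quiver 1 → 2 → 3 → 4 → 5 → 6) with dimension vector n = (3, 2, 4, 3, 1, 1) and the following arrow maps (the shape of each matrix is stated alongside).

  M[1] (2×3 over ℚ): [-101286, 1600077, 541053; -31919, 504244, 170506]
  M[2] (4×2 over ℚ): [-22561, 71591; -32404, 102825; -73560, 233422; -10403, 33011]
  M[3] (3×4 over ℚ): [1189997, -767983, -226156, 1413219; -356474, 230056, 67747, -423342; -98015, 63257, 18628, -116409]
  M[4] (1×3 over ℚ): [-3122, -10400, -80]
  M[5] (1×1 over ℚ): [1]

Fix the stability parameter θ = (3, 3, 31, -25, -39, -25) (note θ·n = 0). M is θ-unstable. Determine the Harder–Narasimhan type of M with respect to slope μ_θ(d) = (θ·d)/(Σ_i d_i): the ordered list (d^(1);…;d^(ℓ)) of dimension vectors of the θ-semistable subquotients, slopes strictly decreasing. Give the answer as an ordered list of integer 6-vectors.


Barcode: M ≅ I[1,1], I[1,3], I[1,6], I[3,4]^2. HN layers by μ_θ (3 steps, strictly decreasing):
  μ^(1)=31; μ^(2)=3; μ^(3)=-26/3

((0, 0, 1, 0, 0, 0); (2, 1, 2, 2, 0, 0); (1, 1, 1, 1, 1, 1))


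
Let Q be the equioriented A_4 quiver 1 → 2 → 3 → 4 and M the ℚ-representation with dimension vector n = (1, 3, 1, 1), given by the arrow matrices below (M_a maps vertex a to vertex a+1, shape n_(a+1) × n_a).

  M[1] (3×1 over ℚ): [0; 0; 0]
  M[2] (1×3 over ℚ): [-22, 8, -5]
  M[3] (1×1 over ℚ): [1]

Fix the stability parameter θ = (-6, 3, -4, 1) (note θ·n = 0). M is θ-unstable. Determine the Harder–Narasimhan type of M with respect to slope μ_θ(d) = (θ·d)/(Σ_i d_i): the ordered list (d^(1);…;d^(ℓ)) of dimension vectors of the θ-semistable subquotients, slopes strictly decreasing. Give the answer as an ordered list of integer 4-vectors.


Barcode: M ≅ I[1,1], I[2,2]^2, I[2,4]. HN layers by μ_θ (4 steps, strictly decreasing):
  μ^(1)=3; μ^(2)=1; μ^(3)=-1/2; μ^(4)=-6

((0, 2, 0, 0); (0, 0, 0, 1); (0, 1, 1, 0); (1, 0, 0, 0))


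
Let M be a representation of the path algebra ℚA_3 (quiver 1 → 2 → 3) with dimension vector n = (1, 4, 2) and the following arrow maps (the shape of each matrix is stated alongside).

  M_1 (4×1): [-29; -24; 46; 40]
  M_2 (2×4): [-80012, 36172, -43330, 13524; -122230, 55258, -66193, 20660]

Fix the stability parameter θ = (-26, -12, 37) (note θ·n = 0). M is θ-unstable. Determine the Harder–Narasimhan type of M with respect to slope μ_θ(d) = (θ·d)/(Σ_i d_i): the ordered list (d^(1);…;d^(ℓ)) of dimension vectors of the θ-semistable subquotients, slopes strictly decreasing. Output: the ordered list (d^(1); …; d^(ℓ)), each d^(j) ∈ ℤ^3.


Barcode: M ≅ I[1,2], I[2,2], I[2,3]^2. HN layers by μ_θ (3 steps, strictly decreasing):
  μ^(1)=37; μ^(2)=-12; μ^(3)=-26

((0, 0, 2); (0, 4, 0); (1, 0, 0))


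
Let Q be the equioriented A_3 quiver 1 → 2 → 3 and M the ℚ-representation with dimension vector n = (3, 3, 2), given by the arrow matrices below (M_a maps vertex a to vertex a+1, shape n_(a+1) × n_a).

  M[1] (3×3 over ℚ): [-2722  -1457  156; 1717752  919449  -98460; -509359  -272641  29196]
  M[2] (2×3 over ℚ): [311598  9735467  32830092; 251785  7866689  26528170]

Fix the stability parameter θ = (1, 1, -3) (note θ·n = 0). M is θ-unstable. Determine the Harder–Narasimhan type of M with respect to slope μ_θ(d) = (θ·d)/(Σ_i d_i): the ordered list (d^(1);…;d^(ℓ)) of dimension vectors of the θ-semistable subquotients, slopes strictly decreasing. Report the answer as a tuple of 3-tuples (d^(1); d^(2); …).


Barcode: M ≅ I[1,1], I[1,2], I[1,3], I[2,3]. HN layers by μ_θ (3 steps, strictly decreasing):
  μ^(1)=1; μ^(2)=-1/3; μ^(3)=-1

((2, 1, 0); (1, 1, 1); (0, 1, 1))


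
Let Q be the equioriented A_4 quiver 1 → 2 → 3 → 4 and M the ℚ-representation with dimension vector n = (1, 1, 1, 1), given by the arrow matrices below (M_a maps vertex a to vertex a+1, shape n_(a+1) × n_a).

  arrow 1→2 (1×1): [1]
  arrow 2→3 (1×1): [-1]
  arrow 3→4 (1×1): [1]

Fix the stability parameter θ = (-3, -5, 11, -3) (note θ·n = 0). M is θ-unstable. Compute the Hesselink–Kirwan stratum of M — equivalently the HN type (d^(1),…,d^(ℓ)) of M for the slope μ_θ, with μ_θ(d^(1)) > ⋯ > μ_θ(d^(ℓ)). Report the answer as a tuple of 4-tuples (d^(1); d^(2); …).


Barcode: M ≅ I[1,4]. HN layers by μ_θ (2 steps, strictly decreasing):
  μ^(1)=4; μ^(2)=-4

((0, 0, 1, 1); (1, 1, 0, 0))


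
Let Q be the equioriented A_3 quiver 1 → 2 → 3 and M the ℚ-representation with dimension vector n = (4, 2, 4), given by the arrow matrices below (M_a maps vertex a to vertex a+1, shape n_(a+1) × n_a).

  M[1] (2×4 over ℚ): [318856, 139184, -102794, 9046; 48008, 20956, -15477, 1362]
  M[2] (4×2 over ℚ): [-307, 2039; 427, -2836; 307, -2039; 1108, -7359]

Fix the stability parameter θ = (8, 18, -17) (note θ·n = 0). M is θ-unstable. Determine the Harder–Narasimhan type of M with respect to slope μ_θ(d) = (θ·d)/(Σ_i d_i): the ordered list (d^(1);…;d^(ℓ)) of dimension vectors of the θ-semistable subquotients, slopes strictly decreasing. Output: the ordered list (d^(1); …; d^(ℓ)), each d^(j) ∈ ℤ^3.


Via rank(M_{q-1}∘⋯∘M_p): M ≅ I[1,1]^2, I[1,3]^2, I[3,3]^2.
μ_θ-semistable layers: μ^(1)=8; μ^(2)=3; μ^(3)=-17

((2, 0, 0); (2, 2, 2); (0, 0, 2))


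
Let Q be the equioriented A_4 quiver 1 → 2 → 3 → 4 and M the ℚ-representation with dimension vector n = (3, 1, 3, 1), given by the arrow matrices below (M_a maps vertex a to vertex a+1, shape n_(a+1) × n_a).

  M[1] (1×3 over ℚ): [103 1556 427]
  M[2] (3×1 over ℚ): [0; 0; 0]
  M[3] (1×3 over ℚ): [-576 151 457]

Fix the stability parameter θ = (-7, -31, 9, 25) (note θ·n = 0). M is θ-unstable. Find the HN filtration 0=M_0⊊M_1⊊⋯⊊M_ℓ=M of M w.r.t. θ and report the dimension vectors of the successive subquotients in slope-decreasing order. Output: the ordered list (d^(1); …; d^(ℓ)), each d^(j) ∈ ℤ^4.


Interval decomposition of M: I[1,1]^2, I[1,2], I[3,3]^2, I[3,4].
HN type (ℓ=4): μ^(1)=25; μ^(2)=9; μ^(3)=-7; μ^(4)=-19

((0, 0, 0, 1); (0, 0, 3, 0); (2, 0, 0, 0); (1, 1, 0, 0))


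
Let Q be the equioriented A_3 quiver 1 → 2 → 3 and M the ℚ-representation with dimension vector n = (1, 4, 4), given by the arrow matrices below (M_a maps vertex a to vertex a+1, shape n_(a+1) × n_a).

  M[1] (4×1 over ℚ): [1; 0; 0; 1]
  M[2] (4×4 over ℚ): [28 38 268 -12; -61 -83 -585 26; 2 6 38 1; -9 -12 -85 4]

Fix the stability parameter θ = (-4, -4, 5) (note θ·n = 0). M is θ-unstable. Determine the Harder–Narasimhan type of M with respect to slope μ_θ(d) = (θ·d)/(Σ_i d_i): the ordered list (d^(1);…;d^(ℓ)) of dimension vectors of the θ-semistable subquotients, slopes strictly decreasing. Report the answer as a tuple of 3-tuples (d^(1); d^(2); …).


Interval decomposition of M: I[1,3], I[2,2], I[2,3]^2, I[3,3].
HN type (ℓ=2): μ^(1)=5; μ^(2)=-4

((0, 0, 4); (1, 4, 0))


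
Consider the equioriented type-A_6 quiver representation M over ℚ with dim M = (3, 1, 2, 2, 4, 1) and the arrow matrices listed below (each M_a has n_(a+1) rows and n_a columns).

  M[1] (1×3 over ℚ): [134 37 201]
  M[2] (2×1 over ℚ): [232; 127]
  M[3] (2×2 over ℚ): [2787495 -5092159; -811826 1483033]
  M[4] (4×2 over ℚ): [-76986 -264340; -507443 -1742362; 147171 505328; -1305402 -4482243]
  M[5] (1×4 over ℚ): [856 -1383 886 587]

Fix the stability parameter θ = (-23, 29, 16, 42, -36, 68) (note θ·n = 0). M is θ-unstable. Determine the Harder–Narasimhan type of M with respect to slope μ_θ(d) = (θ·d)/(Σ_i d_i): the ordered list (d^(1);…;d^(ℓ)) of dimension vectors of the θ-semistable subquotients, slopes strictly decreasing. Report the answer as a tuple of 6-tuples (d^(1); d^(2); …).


Via rank(M_{q-1}∘⋯∘M_p): M ≅ I[1,1]^2, I[1,6], I[3,5], I[5,5]^2.
μ_θ-semistable layers: μ^(1)=68; μ^(2)=51/4; μ^(3)=22/3; μ^(4)=-23; μ^(5)=-36

((0, 0, 0, 0, 0, 1); (0, 1, 1, 1, 1, 0); (0, 0, 1, 1, 1, 0); (3, 0, 0, 0, 0, 0); (0, 0, 0, 0, 2, 0))


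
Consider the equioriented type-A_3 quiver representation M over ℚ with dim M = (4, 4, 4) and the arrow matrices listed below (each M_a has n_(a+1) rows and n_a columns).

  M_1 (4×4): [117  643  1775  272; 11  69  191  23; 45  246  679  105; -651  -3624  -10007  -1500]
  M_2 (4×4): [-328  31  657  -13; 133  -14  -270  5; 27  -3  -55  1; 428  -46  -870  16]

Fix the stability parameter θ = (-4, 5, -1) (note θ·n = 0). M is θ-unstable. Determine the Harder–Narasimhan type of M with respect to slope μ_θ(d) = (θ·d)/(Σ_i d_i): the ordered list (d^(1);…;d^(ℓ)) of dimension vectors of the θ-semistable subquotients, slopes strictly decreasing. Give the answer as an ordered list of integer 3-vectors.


Via rank(M_{q-1}∘⋯∘M_p): M ≅ I[1,1], I[1,2], I[1,3]^2, I[2,3], I[3,3].
μ_θ-semistable layers: μ^(1)=5; μ^(2)=2; μ^(3)=-1; μ^(4)=-4

((0, 1, 0); (0, 3, 3); (0, 0, 1); (4, 0, 0))


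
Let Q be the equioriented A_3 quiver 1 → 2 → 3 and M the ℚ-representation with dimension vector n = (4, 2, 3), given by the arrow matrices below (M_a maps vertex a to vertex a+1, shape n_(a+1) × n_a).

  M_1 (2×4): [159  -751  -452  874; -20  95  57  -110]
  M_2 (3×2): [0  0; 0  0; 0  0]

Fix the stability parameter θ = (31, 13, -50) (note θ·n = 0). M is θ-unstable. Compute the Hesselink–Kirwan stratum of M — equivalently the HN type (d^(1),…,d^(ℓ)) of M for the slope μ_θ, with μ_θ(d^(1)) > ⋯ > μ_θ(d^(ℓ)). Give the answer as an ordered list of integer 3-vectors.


Via rank(M_{q-1}∘⋯∘M_p): M ≅ I[1,1]^2, I[1,2]^2, I[3,3]^3.
μ_θ-semistable layers: μ^(1)=31; μ^(2)=22; μ^(3)=-50

((2, 0, 0); (2, 2, 0); (0, 0, 3))


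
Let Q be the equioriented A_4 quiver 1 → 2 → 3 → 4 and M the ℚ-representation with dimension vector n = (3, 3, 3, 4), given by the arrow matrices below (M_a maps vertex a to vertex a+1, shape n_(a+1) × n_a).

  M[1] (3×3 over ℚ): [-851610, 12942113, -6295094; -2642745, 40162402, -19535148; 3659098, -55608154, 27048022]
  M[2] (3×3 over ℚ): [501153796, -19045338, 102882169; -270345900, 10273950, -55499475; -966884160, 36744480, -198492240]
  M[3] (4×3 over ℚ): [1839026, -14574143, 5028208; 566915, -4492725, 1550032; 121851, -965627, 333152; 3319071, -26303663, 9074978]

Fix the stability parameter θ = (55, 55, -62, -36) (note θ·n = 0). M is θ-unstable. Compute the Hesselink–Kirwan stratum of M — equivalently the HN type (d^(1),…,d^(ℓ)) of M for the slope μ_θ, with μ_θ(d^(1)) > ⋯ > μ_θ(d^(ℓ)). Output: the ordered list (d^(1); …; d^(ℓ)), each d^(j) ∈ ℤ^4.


Interval decomposition of M: I[1,2]^2, I[1,4], I[3,4]^2, I[4,4].
HN type (ℓ=4): μ^(1)=55; μ^(2)=3; μ^(3)=-36; μ^(4)=-62

((2, 2, 0, 0); (1, 1, 1, 1); (0, 0, 0, 3); (0, 0, 2, 0))


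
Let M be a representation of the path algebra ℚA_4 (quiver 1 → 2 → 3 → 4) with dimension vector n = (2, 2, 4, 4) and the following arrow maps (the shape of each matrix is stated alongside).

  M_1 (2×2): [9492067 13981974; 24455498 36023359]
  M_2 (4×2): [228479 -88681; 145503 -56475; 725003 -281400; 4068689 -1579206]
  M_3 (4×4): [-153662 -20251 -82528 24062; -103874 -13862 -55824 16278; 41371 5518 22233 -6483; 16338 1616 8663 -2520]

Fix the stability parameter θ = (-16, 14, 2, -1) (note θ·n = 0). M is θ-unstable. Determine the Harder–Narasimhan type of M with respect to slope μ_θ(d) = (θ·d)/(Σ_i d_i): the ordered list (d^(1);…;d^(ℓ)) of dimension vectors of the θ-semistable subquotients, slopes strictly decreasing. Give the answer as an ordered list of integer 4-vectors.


Barcode: M ≅ I[1,4]^2, I[3,3], I[3,4], I[4,4]. HN layers by μ_θ (5 steps, strictly decreasing):
  μ^(1)=5; μ^(2)=2; μ^(3)=1/2; μ^(4)=-1; μ^(5)=-16

((0, 2, 2, 2); (0, 0, 1, 0); (0, 0, 1, 1); (0, 0, 0, 1); (2, 0, 0, 0))


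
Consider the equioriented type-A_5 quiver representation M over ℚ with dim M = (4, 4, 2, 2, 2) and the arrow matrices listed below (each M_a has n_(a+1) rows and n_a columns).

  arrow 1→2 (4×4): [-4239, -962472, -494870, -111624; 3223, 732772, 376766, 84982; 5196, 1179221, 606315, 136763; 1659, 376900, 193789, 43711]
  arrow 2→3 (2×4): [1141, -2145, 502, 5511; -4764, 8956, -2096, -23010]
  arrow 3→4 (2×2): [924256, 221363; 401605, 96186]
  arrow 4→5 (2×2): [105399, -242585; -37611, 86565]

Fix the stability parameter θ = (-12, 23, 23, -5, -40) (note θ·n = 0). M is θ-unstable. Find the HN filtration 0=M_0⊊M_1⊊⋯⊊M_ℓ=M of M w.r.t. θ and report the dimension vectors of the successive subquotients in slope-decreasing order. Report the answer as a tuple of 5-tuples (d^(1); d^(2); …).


Interval decomposition of M: I[1,2]^2, I[1,4], I[1,5], I[5,5].
HN type (ℓ=5): μ^(1)=23; μ^(2)=41/3; μ^(3)=1/4; μ^(4)=-12; μ^(5)=-40

((0, 2, 0, 0, 0); (0, 1, 1, 1, 0); (0, 1, 1, 1, 1); (4, 0, 0, 0, 0); (0, 0, 0, 0, 1))


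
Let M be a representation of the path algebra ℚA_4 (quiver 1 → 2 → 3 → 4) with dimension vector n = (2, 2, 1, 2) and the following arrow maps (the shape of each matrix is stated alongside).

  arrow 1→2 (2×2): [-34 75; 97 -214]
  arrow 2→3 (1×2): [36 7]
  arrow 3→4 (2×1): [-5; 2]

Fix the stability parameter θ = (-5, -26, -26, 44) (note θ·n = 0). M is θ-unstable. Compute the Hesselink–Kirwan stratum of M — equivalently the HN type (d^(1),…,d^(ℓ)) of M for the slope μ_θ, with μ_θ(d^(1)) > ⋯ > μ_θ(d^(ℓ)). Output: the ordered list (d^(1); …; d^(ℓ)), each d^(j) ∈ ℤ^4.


Barcode: M ≅ I[1,2], I[1,4], I[4,4]. HN layers by μ_θ (3 steps, strictly decreasing):
  μ^(1)=44; μ^(2)=-31/2; μ^(3)=-19

((0, 0, 0, 2); (1, 1, 0, 0); (1, 1, 1, 0))


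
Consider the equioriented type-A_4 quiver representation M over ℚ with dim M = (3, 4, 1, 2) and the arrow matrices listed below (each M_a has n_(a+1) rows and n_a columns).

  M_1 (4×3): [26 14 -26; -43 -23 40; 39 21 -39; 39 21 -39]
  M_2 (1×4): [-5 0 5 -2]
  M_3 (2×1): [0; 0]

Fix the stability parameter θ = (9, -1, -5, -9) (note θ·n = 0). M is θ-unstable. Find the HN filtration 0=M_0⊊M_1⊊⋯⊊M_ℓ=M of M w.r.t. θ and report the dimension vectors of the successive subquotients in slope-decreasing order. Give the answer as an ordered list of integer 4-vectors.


Barcode: M ≅ I[1,1], I[1,2], I[1,3], I[2,2]^2, I[4,4]^2. HN layers by μ_θ (5 steps, strictly decreasing):
  μ^(1)=9; μ^(2)=4; μ^(3)=1; μ^(4)=-1; μ^(5)=-9

((1, 0, 0, 0); (1, 1, 0, 0); (1, 1, 1, 0); (0, 2, 0, 0); (0, 0, 0, 2))


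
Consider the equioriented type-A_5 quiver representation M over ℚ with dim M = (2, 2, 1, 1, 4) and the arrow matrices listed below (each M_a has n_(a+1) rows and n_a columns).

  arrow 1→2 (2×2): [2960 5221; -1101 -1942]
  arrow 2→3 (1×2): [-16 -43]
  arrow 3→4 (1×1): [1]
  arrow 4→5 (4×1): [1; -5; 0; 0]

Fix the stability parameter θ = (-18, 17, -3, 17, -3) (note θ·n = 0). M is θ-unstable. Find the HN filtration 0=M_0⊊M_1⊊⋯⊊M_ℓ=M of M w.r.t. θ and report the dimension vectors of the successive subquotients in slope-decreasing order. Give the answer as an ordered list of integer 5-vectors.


Via rank(M_{q-1}∘⋯∘M_p): M ≅ I[1,2], I[1,5], I[5,5]^3.
μ_θ-semistable layers: μ^(1)=17; μ^(2)=7; μ^(3)=-3; μ^(4)=-18

((0, 1, 0, 0, 0); (0, 1, 1, 1, 1); (0, 0, 0, 0, 3); (2, 0, 0, 0, 0))
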